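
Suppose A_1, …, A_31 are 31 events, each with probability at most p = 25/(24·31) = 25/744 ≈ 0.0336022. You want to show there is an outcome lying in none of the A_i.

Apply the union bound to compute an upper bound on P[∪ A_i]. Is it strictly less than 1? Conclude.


Union bound: P[∪_{i=1}^{31} A_i] ≤ Σ_i P[A_i] ≤ 31·p = 31·(25/744) = 25/24.
Numerically: 25/24 ≈ 1.0416667.
Is 25/24 < 1? NO.
Since the bound 25/24 is ≥ 1, the union bound is uninformative here; it does NOT by itself certify existence.

31·p = 25/24 ≈ 1.0416667; existence NOT certified by the union bound.


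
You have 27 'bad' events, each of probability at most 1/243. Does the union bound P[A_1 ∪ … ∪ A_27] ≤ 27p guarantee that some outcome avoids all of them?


Union bound: P[∪_{i=1}^{27} A_i] ≤ Σ_i P[A_i] ≤ 27·p = 27·(1/243) = 1/9.
Numerically: 1/9 ≈ 0.11111.
Is 1/9 < 1? YES.
Since P[∪ A_i] ≤ 1/9 < 1, the complement has P[∩ A_i^c] ≥ 1 − 1/9 = 8/9 > 0, so some outcome avoids every A_i.

27·p = 1/9 ≈ 0.11111; existence CERTIFIED by the union bound.


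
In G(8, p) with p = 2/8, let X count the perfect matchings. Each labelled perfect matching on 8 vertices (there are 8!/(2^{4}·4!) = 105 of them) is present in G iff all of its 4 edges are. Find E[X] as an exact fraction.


K_8 has 8!/(2^{4}·4!) = 105 labelled perfect matchings.
For each such perfect matching H, let X_H = 1 if all 4 edges of H are present in G. Then P[X_H = 1] = p^{4} = (1/4)^{4} = 1/256.
By linearity of expectation: E[X] = Σ_H E[X_H] = 105 · p^{4} = 105 · 1/256 = 105/256.
Numerically: E[X] ≈ 0.410156.

E[X] = 105 · (1/4)^{4} = 105/256 ≈ 0.410156.


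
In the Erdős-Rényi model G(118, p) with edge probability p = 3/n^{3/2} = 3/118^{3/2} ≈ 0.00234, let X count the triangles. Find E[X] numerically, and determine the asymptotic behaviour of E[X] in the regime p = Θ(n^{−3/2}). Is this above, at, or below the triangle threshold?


Number of potential triangles: C(118, 3) = 266916.
Each occurs with probability p³ ≈ (0.00234)³ ≈ 1.282020e-08.
By linearity: E[X] = C(118, 3)·p³ ≈ 266916 · 1.282020e-08 ≈ 0.0034.
Since α = 3/2 > 1, p = c/n^{3/2} = o(1/n) is below the triangle threshold p ~ 1/n. Asymptotically E[X] ~ (c³/6)·n^{3(1−α)} = (3³/6)·n^{-1.5} → 0, so by Markov's inequality G has no triangles w.h.p.

E[X] ≈ 0.0034; in regime p = Θ(1/n^{3/2}) E[X] tends to 0 (below the triangle threshold p ~ 1/n).


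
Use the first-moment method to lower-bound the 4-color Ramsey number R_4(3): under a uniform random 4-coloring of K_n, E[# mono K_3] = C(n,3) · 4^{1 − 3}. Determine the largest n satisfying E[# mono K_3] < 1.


We need C(n, 3) · 4^{1 − 3} < 1, i.e. C(n, 3) < 4^{3 − 1} = 16.
Check values of n near the boundary:
  n = 3: C(3, 3) = 1; 1 < 16? YES
  n = 4: C(4, 3) = 4; 4 < 16? YES
  n = 5: C(5, 3) = 10; 10 < 16? YES
  n = 6: C(6, 3) = 20; 20 < 16? NO
  n = 7: C(7, 3) = 35; 35 < 16? NO
The largest n with C(n, 3) < 16 is n = 5 (where E[X] = 5/8 ≈ 0.625000). Hence R_4(3) > 5, i.e. R_4(3) ≥ 6.

Largest n = 5; hence R_4(3) > 5.


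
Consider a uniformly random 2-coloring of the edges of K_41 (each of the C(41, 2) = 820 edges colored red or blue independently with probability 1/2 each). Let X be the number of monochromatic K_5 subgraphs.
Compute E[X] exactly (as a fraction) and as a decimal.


Let X = Σ_S X_S over the C(41, 5) = 749398 subsets S of size 5, where X_S = 1 if the K_5 on S is monochromatic.
For a fixed S, the K_5 on S has C(5, 2) = 10 edges. P[all 10 edges red] = (1/2)^10, and likewise for blue, so P[monochromatic] = 2·(1/2)^10 = 2^{1 − 10} = 1/512.
Summing: E[X] = C(41, 5) · 2^{1 − 10} = 749398 · 1/512 = 374699/256.
Numerically: E[X] ≈ 1463.66797.

E[X] = C(41,5)·2^(1−C(5,2)) = 374699/256 ≈ 1463.66797.


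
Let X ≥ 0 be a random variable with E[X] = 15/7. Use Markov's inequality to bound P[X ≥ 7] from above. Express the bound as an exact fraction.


μ = E[X] = 15/7, a = 7.
Markov: P[X ≥ 7] ≤ μ/a = (15/7)/7 = 15/49.
Numerically: ≈ 0.306.
(Since a = 7 > μ = 2.143, the bound 15/49 is < 1 and informative.)

P[X ≥ 7] ≤ 15/49 ≈ 0.306.


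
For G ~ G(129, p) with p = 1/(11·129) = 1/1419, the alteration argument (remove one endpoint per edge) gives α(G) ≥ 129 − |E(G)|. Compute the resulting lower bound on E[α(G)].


E[|E(G)|] = C(129, 2)·p = 8256 · (1/1419) = 64/11.
E[α(G)] ≥ n − E[|E(G)|] = 129 − 64/11 = 1355/11.
Numerically: ≈ 123.1818.
(This is only a lower bound; the true E[α(G)] may be larger.)

E[α(G)] ≥ 1355/11 ≈ 123.1818.


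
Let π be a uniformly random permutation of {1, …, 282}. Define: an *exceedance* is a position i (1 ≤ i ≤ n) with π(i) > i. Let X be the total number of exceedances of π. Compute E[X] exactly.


Write X = Σ_{i=1}^{282} X_i, where X_i = 1_{π(i) > i}.
For each fixed i, π(i) is uniform over {1, …, 282} (marginal of a uniform permutation), so P[π(i) > i] = (n − i)/n. Summing: Σ_{i=1}^{282} (n − i)/n = (0 + 1 + … + 281)/282 = 282(282 − 1)/(2·282) = (282 − 1)/2.
Hence E[X] = Σ_{i=1}^{282} (282 − i)/282 = 281/2 ≈ 140.500.

E[X] = 281/2 = 140.500.


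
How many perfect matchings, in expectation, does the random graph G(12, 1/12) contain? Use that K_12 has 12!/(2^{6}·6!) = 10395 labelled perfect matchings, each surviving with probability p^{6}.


K_12 has 12!/(2^{6}·6!) = 10395 labelled perfect matchings.
For each such perfect matching H, let X_H = 1 if all 6 edges of H are present in G. Then P[X_H = 1] = p^{6} = (1/12)^{6} = 1/2985984.
Summing the indicators: E[X] = Σ_H E[X_H] = 10395 · p^{6} = 10395 · 1/2985984 = 385/110592.
Numerically: E[X] ≈ 0.0034813.

E[X] = 10395 · (1/12)^{6} = 385/110592 ≈ 0.0034813.


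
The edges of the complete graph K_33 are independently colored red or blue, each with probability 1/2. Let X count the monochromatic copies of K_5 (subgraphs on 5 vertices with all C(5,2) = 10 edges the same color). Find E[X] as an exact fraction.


Let X = Σ_S X_S over the C(33, 5) = 237336 subsets S of size 5, where X_S = 1 if the K_5 on S is monochromatic.
For a fixed S, the K_5 on S has C(5, 2) = 10 edges. P[all 10 edges red] = (1/2)^10, and likewise for blue, so P[monochromatic] = 2·(1/2)^10 = 2^{1 − 10} = 1/512.
By linearity of expectation: E[X] = C(33, 5) · 2^{1 − 10} = 237336 · 1/512 = 29667/64.
Numerically: E[X] ≈ 463.547.

E[X] = C(33,5)·2^(1−C(5,2)) = 29667/64 ≈ 463.547.


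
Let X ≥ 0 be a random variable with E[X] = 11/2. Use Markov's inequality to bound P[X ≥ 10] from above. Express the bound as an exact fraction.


μ = E[X] = 11/2, a = 10.
Markov: P[X ≥ 10] ≤ μ/a = (11/2)/10 = 11/20.
Numerically: ≈ 0.5500.
(Since a = 10 > μ = 5.5000, the bound 11/20 is < 1 and informative.)

P[X ≥ 10] ≤ 11/20 ≈ 0.5500.


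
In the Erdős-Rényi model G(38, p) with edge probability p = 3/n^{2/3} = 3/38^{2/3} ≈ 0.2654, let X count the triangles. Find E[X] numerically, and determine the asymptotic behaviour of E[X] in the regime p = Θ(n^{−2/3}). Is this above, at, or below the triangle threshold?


Number of potential triangles: C(38, 3) = 8436.
Each occurs with probability p³ ≈ (0.2654)³ ≈ 1.869806e-02.
By linearity: E[X] = C(38, 3)·p³ ≈ 8436 · 1.869806e-02 ≈ 157.7368.
Since α = 2/3 < 1, p = c/n^{2/3} ≫ 1/n is above the triangle threshold p ~ 1/n. Asymptotically E[X] ~ (c³/6)·n^{3(1−α)} = (3³/6)·n^{1} → ∞; triangles are abundant w.h.p.

E[X] ≈ 157.7368; in regime p = Θ(1/n^{2/3}) E[X] diverges (above the triangle threshold p ~ 1/n).


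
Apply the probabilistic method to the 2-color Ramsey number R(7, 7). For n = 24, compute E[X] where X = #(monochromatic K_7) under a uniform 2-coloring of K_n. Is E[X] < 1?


E[X] = C(24, 7) · 2^{1 − 21} = 346104 · 2^{−20} = 346104/1048576.
As a reduced fraction: E[X] = 43263/131072 ≈ 0.33007.
Is E[X] < 1? YES.
Since E[X] < 1, there exists a 2-coloring of K_{24} with no monochromatic K_7; hence R(7, 7) > 24.

E[X] = 43263/131072 ≈ 0.33007; E[X] < 1, so R(7, 7) > 24.


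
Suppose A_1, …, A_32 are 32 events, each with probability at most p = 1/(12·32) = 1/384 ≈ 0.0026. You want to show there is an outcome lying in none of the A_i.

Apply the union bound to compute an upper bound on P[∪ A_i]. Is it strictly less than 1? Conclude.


Union bound: P[∪_{i=1}^{32} A_i] ≤ Σ_i P[A_i] ≤ 32·p = 32·(1/384) = 1/12.
Numerically: 1/12 ≈ 0.0833.
Is 1/12 < 1? YES.
Since P[∪ A_i] ≤ 1/12 < 1, the complement has P[∩ A_i^c] ≥ 1 − 1/12 = 11/12 > 0, so some outcome avoids every A_i.

32·p = 1/12 ≈ 0.0833; existence CERTIFIED by the union bound.


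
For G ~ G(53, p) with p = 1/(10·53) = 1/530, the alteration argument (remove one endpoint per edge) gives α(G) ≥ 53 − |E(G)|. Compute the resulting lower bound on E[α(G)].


E[|E(G)|] = C(53, 2)·p = 1378 · (1/530) = 13/5.
E[α(G)] ≥ n − E[|E(G)|] = 53 − 13/5 = 252/5.
Numerically: ≈ 50.400.
(This is only a lower bound; the true E[α(G)] may be larger.)

E[α(G)] ≥ 252/5 ≈ 50.400.


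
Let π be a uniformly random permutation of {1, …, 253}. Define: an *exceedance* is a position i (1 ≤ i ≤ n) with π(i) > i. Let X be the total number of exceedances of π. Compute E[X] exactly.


Write X = Σ_{i=1}^{253} X_i, where X_i = 1_{π(i) > i}.
For each fixed i, π(i) is uniform over {1, …, 253} (marginal of a uniform permutation), so P[π(i) > i] = (n − i)/n. Summing: Σ_{i=1}^{253} (n − i)/n = (0 + 1 + … + 252)/253 = 253(253 − 1)/(2·253) = (253 − 1)/2.
Hence E[X] = Σ_{i=1}^{253} (253 − i)/253 = 126 ≈ 126.000000.

E[X] = 126 = 126.000000.


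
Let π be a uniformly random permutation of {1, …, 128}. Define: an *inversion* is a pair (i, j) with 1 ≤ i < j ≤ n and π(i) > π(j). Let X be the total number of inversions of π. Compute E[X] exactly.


Write X = Σ X_I over the C(128, 2) = 8128 pairs i < j, with X_I the indicator of one inversion.
There are 8128 indicators.
For each fixed pair i < j, the values π(i) and π(j) are two distinct elements of {1, …, 128} in uniformly random order; by symmetry P[π(i) > π(j)] = 1/2.
By linearity: E[X] = 8128 · (1/2) = C(128, 2) · (1/2) = 8128/2 = 4064 ≈ 4064.0000.

E[X] = 4064 = 4064.0000.


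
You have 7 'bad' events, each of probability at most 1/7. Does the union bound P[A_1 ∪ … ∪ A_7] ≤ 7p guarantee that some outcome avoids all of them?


Union bound: P[∪_{i=1}^{7} A_i] ≤ Σ_i P[A_i] ≤ 7·p = 7·(1/7) = 1.
Numerically: 1 ≈ 1.0000.
Is 1 < 1? NO.
Since the bound 1 is ≥ 1, the union bound is uninformative here; it does NOT by itself certify existence.

7·p = 1 ≈ 1.0000; existence NOT certified by the union bound.


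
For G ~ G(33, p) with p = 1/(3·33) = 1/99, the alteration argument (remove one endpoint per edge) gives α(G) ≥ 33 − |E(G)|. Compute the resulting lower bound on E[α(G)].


E[|E(G)|] = C(33, 2)·p = 528 · (1/99) = 16/3.
E[α(G)] ≥ n − E[|E(G)|] = 33 − 16/3 = 83/3.
Numerically: ≈ 27.667.
(This is only a lower bound; the true E[α(G)] may be larger.)

E[α(G)] ≥ 83/3 ≈ 27.667.


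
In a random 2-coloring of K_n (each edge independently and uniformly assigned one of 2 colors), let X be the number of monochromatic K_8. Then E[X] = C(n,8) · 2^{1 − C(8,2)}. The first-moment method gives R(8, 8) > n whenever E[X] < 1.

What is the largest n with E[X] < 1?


We need C(n, 8) · 2^{1 − 28} < 1, i.e. C(n, 8) < 2^{28 − 1} = 134217728.
Check values of n near the boundary:
  n = 36: C(36, 8) = 30260340; 30260340 < 134217728? YES
  n = 37: C(37, 8) = 38608020; 38608020 < 134217728? YES
  n = 38: C(38, 8) = 48903492; 48903492 < 134217728? YES
  n = 39: C(39, 8) = 61523748; 61523748 < 134217728? YES
  n = 40: C(40, 8) = 76904685; 76904685 < 134217728? YES
  n = 41: C(41, 8) = 95548245; 95548245 < 134217728? YES
  n = 42: C(42, 8) = 118030185; 118030185 < 134217728? YES
  n = 43: C(43, 8) = 145008513; 145008513 < 134217728? NO
  n = 44: C(44, 8) = 177232627; 177232627 < 134217728? NO
  n = 45: C(45, 8) = 215553195; 215553195 < 134217728? NO
The largest n with C(n, 8) < 134217728 is n = 42 (where E[X] = 118030185/134217728 ≈ 0.879393). Hence R(8, 8) > 42, i.e. R(8, 8) ≥ 43.

Largest n = 42; hence R(8, 8) > 42.


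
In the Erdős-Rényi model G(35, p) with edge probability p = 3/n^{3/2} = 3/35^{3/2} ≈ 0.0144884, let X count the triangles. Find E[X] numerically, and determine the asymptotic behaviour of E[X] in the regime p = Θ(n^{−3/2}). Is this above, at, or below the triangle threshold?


Number of potential triangles: C(35, 3) = 6545.
Each occurs with probability p³ ≈ (0.0144884)³ ≈ 3.04128811e-06.
By linearity: E[X] = C(35, 3)·p³ ≈ 6545 · 3.04128811e-06 ≈ 0.019905.
Since α = 3/2 > 1, p = c/n^{3/2} = o(1/n) is below the triangle threshold p ~ 1/n. Asymptotically E[X] ~ (c³/6)·n^{3(1−α)} = (3³/6)·n^{-1.5} → 0, so by Markov's inequality G has no triangles w.h.p.

E[X] ≈ 0.019905; in regime p = Θ(1/n^{3/2}) E[X] tends to 0 (below the triangle threshold p ~ 1/n).


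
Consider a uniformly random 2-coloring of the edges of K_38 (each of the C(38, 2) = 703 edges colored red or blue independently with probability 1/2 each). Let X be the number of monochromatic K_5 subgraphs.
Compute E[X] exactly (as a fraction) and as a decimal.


Let X = Σ_S X_S over the C(38, 5) = 501942 subsets S of size 5, where X_S = 1 if the K_5 on S is monochromatic.
For a fixed S, the K_5 on S has C(5, 2) = 10 edges. P[all 10 edges red] = (1/2)^10, and likewise for blue, so P[monochromatic] = 2·(1/2)^10 = 2^{1 − 10} = 1/512.
By linearity: E[X] = C(38, 5) · 2^{1 − 10} = 501942 · 1/512 = 250971/256.
Numerically: E[X] ≈ 980.35547.

E[X] = C(38,5)·2^(1−C(5,2)) = 250971/256 ≈ 980.35547.


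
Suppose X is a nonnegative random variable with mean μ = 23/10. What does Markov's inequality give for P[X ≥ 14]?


μ = E[X] = 23/10, a = 14.
Markov: P[X ≥ 14] ≤ μ/a = (23/10)/14 = 23/140.
Numerically: ≈ 0.1643.
(Since a = 14 > μ = 2.3000, the bound 23/140 is < 1 and informative.)

P[X ≥ 14] ≤ 23/140 ≈ 0.1643.


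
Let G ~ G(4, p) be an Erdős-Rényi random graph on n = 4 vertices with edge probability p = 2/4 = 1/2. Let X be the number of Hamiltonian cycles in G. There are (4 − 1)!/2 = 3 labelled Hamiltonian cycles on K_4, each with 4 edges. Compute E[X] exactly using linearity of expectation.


K_4 has (4 − 1)!/2 = 3 labelled Hamiltonian cycles.
For each such Hamiltonian cycle H, let X_H = 1 if all 4 edges of H are present in G. Then P[X_H = 1] = p^{4} = (1/2)^{4} = 1/16.
By linearity: E[X] = Σ_H E[X_H] = 3 · p^{4} = 3 · 1/16 = 3/16.
Numerically: E[X] ≈ 0.1875.

E[X] = 3 · (1/2)^{4} = 3/16 ≈ 0.1875.


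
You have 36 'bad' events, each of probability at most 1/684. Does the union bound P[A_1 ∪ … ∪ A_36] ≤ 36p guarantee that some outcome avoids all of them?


Union bound: P[∪_{i=1}^{36} A_i] ≤ Σ_i P[A_i] ≤ 36·p = 36·(1/684) = 1/19.
Numerically: 1/19 ≈ 0.0526316.
Is 1/19 < 1? YES.
Since P[∪ A_i] ≤ 1/19 < 1, the complement has P[∩ A_i^c] ≥ 1 − 1/19 = 18/19 > 0, so some outcome avoids every A_i.

36·p = 1/19 ≈ 0.0526316; existence CERTIFIED by the union bound.


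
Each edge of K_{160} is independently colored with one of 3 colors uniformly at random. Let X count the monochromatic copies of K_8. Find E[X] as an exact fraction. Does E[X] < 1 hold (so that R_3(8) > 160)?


E[X] = C(160, 8) · 3^{1 − 28} = 8917061687820 · 3^{−27} = 8917061687820/7625597484987.
As a reduced fraction: E[X] = 990784631980/847288609443 ≈ 1.1694.
Is E[X] < 1? NO.
Since E[X] ≥ 1, the first-moment bound is inconclusive at n = 160; it does NOT by itself certify R_3(8) > 160.

E[X] = 990784631980/847288609443 ≈ 1.1694; E[X] ≥ 1; first-moment method inconclusive here.


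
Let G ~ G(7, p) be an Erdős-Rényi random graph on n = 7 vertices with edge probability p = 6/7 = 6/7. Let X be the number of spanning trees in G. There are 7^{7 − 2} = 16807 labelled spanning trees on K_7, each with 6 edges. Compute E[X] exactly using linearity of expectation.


K_7 has 7^{7 − 2} = 16807 labelled spanning trees.
For each such spanning tree H, let X_H = 1 if all 6 edges of H are present in G. Then P[X_H = 1] = p^{6} = (6/7)^{6} = 46656/117649.
By linearity of expectation: E[X] = Σ_H E[X_H] = 16807 · p^{6} = 16807 · 46656/117649 = 46656/7.
Numerically: E[X] ≈ 6665.14.

E[X] = 16807 · (6/7)^{6} = 46656/7 ≈ 6665.14.


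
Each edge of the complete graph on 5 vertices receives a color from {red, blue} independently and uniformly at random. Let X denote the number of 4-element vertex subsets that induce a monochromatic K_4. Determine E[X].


Let X = Σ_S X_S over the C(5, 4) = 5 subsets S of size 4, where X_S = 1 if the K_4 on S is monochromatic.
For a fixed S, the K_4 on S has C(4, 2) = 6 edges. P[all 6 edges red] = (1/2)^6, and likewise for blue, so P[monochromatic] = 2·(1/2)^6 = 2^{1 − 6} = 1/32.
By linearity of expectation: E[X] = C(5, 4) · 2^{1 − 6} = 5 · 1/32 = 5/32.
Numerically: E[X] ≈ 0.15625.

E[X] = C(5,4)·2^(1−C(4,2)) = 5/32 ≈ 0.15625.


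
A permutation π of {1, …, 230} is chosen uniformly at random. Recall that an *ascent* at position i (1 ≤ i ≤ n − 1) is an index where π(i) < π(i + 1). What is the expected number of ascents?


Write X = Σ X_I over i = 1, …, 229, with X_I the indicator of one ascent.
There are 229 indicators.
For each fixed i, the pair (π(i), π(i+1)) is a uniformly random ordered pair of distinct values from {1, …, 230}; by symmetry P[π(i) < π(i+1)] = 1/2.
By linearity: E[X] = 229 · (1/2) = (230 − 1) · (1/2) = 229/2 ≈ 114.5000.

E[X] = 229/2 = 114.5000.


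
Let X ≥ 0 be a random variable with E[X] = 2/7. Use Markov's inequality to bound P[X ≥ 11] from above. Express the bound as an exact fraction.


μ = E[X] = 2/7, a = 11.
Markov: P[X ≥ 11] ≤ μ/a = (2/7)/11 = 2/77.
Numerically: ≈ 0.026.
(Since a = 11 > μ = 0.286, the bound 2/77 is < 1 and informative.)

P[X ≥ 11] ≤ 2/77 ≈ 0.026.


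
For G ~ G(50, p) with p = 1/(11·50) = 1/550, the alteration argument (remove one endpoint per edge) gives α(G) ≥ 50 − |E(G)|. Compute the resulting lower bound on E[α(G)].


E[|E(G)|] = C(50, 2)·p = 1225 · (1/550) = 49/22.
E[α(G)] ≥ n − E[|E(G)|] = 50 − 49/22 = 1051/22.
Numerically: ≈ 47.772727.
(This is only a lower bound; the true E[α(G)] may be larger.)

E[α(G)] ≥ 1051/22 ≈ 47.772727.


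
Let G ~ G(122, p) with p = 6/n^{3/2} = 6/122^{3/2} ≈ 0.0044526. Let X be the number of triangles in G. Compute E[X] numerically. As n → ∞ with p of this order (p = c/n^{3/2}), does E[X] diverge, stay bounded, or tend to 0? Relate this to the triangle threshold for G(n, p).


Number of potential triangles: C(122, 3) = 295240.
Each occurs with probability p³ ≈ (0.0044526)³ ≈ 8.8274347e-08.
By linearity: E[X] = C(122, 3)·p³ ≈ 295240 · 8.8274347e-08 ≈ 0.02606.
Since α = 3/2 > 1, p = c/n^{3/2} = o(1/n) is below the triangle threshold p ~ 1/n. Asymptotically E[X] ~ (c³/6)·n^{3(1−α)} = (6³/6)·n^{-1.5} → 0, so by Markov's inequality G has no triangles w.h.p.

E[X] ≈ 0.02606; in regime p = Θ(1/n^{3/2}) E[X] tends to 0 (below the triangle threshold p ~ 1/n).


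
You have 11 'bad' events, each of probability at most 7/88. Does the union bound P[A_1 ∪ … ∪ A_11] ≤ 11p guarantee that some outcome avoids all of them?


Union bound: P[∪_{i=1}^{11} A_i] ≤ Σ_i P[A_i] ≤ 11·p = 11·(7/88) = 7/8.
Numerically: 7/8 ≈ 0.8750.
Is 7/8 < 1? YES.
Since P[∪ A_i] ≤ 7/8 < 1, the complement has P[∩ A_i^c] ≥ 1 − 7/8 = 1/8 > 0, so some outcome avoids every A_i.

11·p = 7/8 ≈ 0.8750; existence CERTIFIED by the union bound.


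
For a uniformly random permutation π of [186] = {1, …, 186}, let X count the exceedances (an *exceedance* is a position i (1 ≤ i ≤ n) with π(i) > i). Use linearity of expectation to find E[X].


Write X = Σ_{i=1}^{186} X_i, where X_i = 1_{π(i) > i}.
For each fixed i, π(i) is uniform over {1, …, 186} (marginal of a uniform permutation), so P[π(i) > i] = (n − i)/n. Summing: Σ_{i=1}^{186} (n − i)/n = (0 + 1 + … + 185)/186 = 186(186 − 1)/(2·186) = (186 − 1)/2.
Hence E[X] = Σ_{i=1}^{186} (186 − i)/186 = 185/2 ≈ 92.500000.

E[X] = 185/2 = 92.500000.


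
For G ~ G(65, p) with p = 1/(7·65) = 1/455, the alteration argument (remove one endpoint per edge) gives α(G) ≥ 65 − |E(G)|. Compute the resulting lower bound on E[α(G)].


E[|E(G)|] = C(65, 2)·p = 2080 · (1/455) = 32/7.
E[α(G)] ≥ n − E[|E(G)|] = 65 − 32/7 = 423/7.
Numerically: ≈ 60.428571.
(This is only a lower bound; the true E[α(G)] may be larger.)

E[α(G)] ≥ 423/7 ≈ 60.428571.


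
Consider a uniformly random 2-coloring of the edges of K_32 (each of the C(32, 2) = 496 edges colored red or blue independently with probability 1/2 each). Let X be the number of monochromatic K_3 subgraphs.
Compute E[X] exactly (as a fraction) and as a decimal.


Let X = Σ_S X_S over the C(32, 3) = 4960 subsets S of size 3, where X_S = 1 if the K_3 on S is monochromatic.
For a fixed S, the K_3 on S has C(3, 2) = 3 edges. P[all 3 edges red] = (1/2)^3, and likewise for blue, so P[monochromatic] = 2·(1/2)^3 = 2^{1 − 3} = 1/4.
By linearity of expectation: E[X] = C(32, 3) · 2^{1 − 3} = 4960 · 1/4 = 1240.
Numerically: E[X] ≈ 1240.00000.

E[X] = C(32,3)·2^(1−C(3,2)) = 1240 ≈ 1240.00000.


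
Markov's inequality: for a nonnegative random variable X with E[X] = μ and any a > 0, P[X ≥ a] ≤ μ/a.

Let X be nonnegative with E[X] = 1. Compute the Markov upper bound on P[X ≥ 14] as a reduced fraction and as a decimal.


μ = E[X] = 1, a = 14.
Markov: P[X ≥ 14] ≤ μ/a = (1)/14 = 1/14.
Numerically: ≈ 0.0714.
(Since a = 14 > μ = 1.0000, the bound 1/14 is < 1 and informative.)

P[X ≥ 14] ≤ 1/14 ≈ 0.0714.


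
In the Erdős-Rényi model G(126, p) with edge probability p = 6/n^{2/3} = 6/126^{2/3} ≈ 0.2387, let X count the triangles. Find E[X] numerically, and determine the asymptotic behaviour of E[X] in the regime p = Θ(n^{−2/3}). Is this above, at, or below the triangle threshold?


Number of potential triangles: C(126, 3) = 325500.
Each occurs with probability p³ ≈ (0.2387)³ ≈ 1.360544e-02.
By linearity: E[X] = C(126, 3)·p³ ≈ 325500 · 1.360544e-02 ≈ 4428.5714.
Since α = 2/3 < 1, p = c/n^{2/3} ≫ 1/n is above the triangle threshold p ~ 1/n. Asymptotically E[X] ~ (c³/6)·n^{3(1−α)} = (6³/6)·n^{1} → ∞; triangles are abundant w.h.p.

E[X] ≈ 4428.5714; in regime p = Θ(1/n^{2/3}) E[X] diverges (above the triangle threshold p ~ 1/n).


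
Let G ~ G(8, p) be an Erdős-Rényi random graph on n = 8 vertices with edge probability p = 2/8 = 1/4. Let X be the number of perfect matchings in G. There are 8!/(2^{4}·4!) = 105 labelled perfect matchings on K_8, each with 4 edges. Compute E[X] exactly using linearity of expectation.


K_8 has 8!/(2^{4}·4!) = 105 labelled perfect matchings.
For each such perfect matching H, let X_H = 1 if all 4 edges of H are present in G. Then P[X_H = 1] = p^{4} = (1/4)^{4} = 1/256.
By linearity of expectation: E[X] = Σ_H E[X_H] = 105 · p^{4} = 105 · 1/256 = 105/256.
Numerically: E[X] ≈ 0.41016.

E[X] = 105 · (1/4)^{4} = 105/256 ≈ 0.41016.


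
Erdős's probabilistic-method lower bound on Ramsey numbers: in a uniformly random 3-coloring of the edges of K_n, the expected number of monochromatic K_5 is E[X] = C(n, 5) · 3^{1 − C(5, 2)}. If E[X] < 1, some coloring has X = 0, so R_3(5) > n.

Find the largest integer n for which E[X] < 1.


We need C(n, 5) · 3^{1 − 10} < 1, i.e. C(n, 5) < 3^{10 − 1} = 19683.
Check values of n near the boundary:
  n = 14: C(14, 5) = 2002; 2002 < 19683? YES
  n = 15: C(15, 5) = 3003; 3003 < 19683? YES
  n = 16: C(16, 5) = 4368; 4368 < 19683? YES
  n = 17: C(17, 5) = 6188; 6188 < 19683? YES
  n = 18: C(18, 5) = 8568; 8568 < 19683? YES
  n = 19: C(19, 5) = 11628; 11628 < 19683? YES
  n = 20: C(20, 5) = 15504; 15504 < 19683? YES
  n = 21: C(21, 5) = 20349; 20349 < 19683? NO
  n = 22: C(22, 5) = 26334; 26334 < 19683? NO
  n = 23: C(23, 5) = 33649; 33649 < 19683? NO
The largest n with C(n, 5) < 19683 is n = 20 (where E[X] = 5168/6561 ≈ 0.78768). Hence R_3(5) > 20, i.e. R_3(5) ≥ 21.

Largest n = 20; hence R_3(5) > 20.


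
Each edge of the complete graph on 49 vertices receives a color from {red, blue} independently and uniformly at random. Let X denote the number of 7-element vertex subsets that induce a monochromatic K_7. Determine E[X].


Let X = Σ_S X_S over the C(49, 7) = 85900584 subsets S of size 7, where X_S = 1 if the K_7 on S is monochromatic.
For a fixed S, the K_7 on S has C(7, 2) = 21 edges. P[all 21 edges red] = (1/2)^21, and likewise for blue, so P[monochromatic] = 2·(1/2)^21 = 2^{1 − 21} = 1/1048576.
By linearity: E[X] = C(49, 7) · 2^{1 − 21} = 85900584 · 1/1048576 = 10737573/131072.
Numerically: E[X] ≈ 81.921.

E[X] = C(49,7)·2^(1−C(7,2)) = 10737573/131072 ≈ 81.921.


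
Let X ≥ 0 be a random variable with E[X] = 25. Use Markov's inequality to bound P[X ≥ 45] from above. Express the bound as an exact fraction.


μ = E[X] = 25, a = 45.
Markov: P[X ≥ 45] ≤ μ/a = (25)/45 = 5/9.
Numerically: ≈ 0.55556.
(Since a = 45 > μ = 25.00000, the bound 5/9 is < 1 and informative.)

P[X ≥ 45] ≤ 5/9 ≈ 0.55556.


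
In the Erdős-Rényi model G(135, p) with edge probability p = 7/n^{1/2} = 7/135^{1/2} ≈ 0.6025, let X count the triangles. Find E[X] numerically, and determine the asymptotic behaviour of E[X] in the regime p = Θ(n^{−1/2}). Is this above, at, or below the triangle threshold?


Number of potential triangles: C(135, 3) = 400995.
Each occurs with probability p³ ≈ (0.6025)³ ≈ 2.186721e-01.
By linearity: E[X] = C(135, 3)·p³ ≈ 400995 · 2.186721e-01 ≈ 87686.4372.
Since α = 1/2 < 1, p = c/n^{1/2} ≫ 1/n is above the triangle threshold p ~ 1/n. Asymptotically E[X] ~ (c³/6)·n^{3(1−α)} = (7³/6)·n^{1.5} → ∞; triangles are abundant w.h.p.

E[X] ≈ 87686.4372; in regime p = Θ(1/n^{1/2}) E[X] diverges (above the triangle threshold p ~ 1/n).


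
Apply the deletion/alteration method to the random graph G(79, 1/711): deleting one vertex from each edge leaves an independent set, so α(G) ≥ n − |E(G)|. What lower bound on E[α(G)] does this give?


E[|E(G)|] = C(79, 2)·p = 3081 · (1/711) = 13/3.
E[α(G)] ≥ n − E[|E(G)|] = 79 − 13/3 = 224/3.
Numerically: ≈ 74.666667.
(This is only a lower bound; the true E[α(G)] may be larger.)

E[α(G)] ≥ 224/3 ≈ 74.666667.


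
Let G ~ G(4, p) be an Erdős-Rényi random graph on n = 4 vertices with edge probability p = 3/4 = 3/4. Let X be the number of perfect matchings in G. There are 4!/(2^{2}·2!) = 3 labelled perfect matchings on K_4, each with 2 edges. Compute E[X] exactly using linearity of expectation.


K_4 has 4!/(2^{2}·2!) = 3 labelled perfect matchings.
For each such perfect matching H, let X_H = 1 if all 2 edges of H are present in G. Then P[X_H = 1] = p^{2} = (3/4)^{2} = 9/16.
By linearity of expectation: E[X] = Σ_H E[X_H] = 3 · p^{2} = 3 · 9/16 = 27/16.
Numerically: E[X] ≈ 1.6875.

E[X] = 3 · (3/4)^{2} = 27/16 ≈ 1.6875.


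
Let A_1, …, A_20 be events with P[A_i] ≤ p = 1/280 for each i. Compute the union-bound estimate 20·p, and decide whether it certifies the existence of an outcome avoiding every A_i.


Union bound: P[∪_{i=1}^{20} A_i] ≤ Σ_i P[A_i] ≤ 20·p = 20·(1/280) = 1/14.
Numerically: 1/14 ≈ 0.07143.
Is 1/14 < 1? YES.
Since P[∪ A_i] ≤ 1/14 < 1, the complement has P[∩ A_i^c] ≥ 1 − 1/14 = 13/14 > 0, so some outcome avoids every A_i.

20·p = 1/14 ≈ 0.07143; existence CERTIFIED by the union bound.


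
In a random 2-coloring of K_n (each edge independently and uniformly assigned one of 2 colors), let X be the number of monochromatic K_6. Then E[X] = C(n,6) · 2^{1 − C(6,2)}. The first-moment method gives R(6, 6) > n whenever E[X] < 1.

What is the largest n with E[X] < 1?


We need C(n, 6) · 2^{1 − 15} < 1, i.e. C(n, 6) < 2^{15 − 1} = 16384.
Check values of n near the boundary:
  n = 13: C(13, 6) = 1716; 1716 < 16384? YES
  n = 14: C(14, 6) = 3003; 3003 < 16384? YES
  n = 15: C(15, 6) = 5005; 5005 < 16384? YES
  n = 16: C(16, 6) = 8008; 8008 < 16384? YES
  n = 17: C(17, 6) = 12376; 12376 < 16384? YES
  n = 18: C(18, 6) = 18564; 18564 < 16384? NO
  n = 19: C(19, 6) = 27132; 27132 < 16384? NO
The largest n with C(n, 6) < 16384 is n = 17 (where E[X] = 1547/2048 ≈ 0.7553711). Hence R(6, 6) > 17, i.e. R(6, 6) ≥ 18.

Largest n = 17; hence R(6, 6) > 17.


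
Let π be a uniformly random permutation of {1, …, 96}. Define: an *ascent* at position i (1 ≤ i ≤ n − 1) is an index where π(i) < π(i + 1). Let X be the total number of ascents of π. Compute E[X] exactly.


Write X = Σ X_I over i = 1, …, 95, with X_I the indicator of one ascent.
There are 95 indicators.
For each fixed i, the pair (π(i), π(i+1)) is a uniformly random ordered pair of distinct values from {1, …, 96}; by symmetry P[π(i) < π(i+1)] = 1/2.
By linearity: E[X] = 95 · (1/2) = (96 − 1) · (1/2) = 95/2 ≈ 47.5000.

E[X] = 95/2 = 47.5000.


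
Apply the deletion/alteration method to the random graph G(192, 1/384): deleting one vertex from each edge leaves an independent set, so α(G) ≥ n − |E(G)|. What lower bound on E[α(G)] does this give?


E[|E(G)|] = C(192, 2)·p = 18336 · (1/384) = 191/4.
E[α(G)] ≥ n − E[|E(G)|] = 192 − 191/4 = 577/4.
Numerically: ≈ 144.250000.
(This is only a lower bound; the true E[α(G)] may be larger.)

E[α(G)] ≥ 577/4 ≈ 144.250000.


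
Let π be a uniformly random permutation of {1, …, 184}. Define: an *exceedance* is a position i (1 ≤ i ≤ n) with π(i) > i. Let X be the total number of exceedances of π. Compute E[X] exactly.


Write X = Σ_{i=1}^{184} X_i, where X_i = 1_{π(i) > i}.
For each fixed i, π(i) is uniform over {1, …, 184} (marginal of a uniform permutation), so P[π(i) > i] = (n − i)/n. Summing: Σ_{i=1}^{184} (n − i)/n = (0 + 1 + … + 183)/184 = 184(184 − 1)/(2·184) = (184 − 1)/2.
Hence E[X] = Σ_{i=1}^{184} (184 − i)/184 = 183/2 ≈ 91.500.

E[X] = 183/2 = 91.500.


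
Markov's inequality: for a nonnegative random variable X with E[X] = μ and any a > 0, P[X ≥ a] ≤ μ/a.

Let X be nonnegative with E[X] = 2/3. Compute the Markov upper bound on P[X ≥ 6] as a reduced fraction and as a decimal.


μ = E[X] = 2/3, a = 6.
Markov: P[X ≥ 6] ≤ μ/a = (2/3)/6 = 1/9.
Numerically: ≈ 0.111.
(Since a = 6 > μ = 0.667, the bound 1/9 is < 1 and informative.)

P[X ≥ 6] ≤ 1/9 ≈ 0.111.


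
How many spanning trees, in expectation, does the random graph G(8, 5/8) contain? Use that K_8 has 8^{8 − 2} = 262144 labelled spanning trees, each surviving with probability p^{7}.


K_8 has 8^{8 − 2} = 262144 labelled spanning trees.
For each such spanning tree H, let X_H = 1 if all 7 edges of H are present in G. Then P[X_H = 1] = p^{7} = (5/8)^{7} = 78125/2097152.
By linearity of expectation: E[X] = Σ_H E[X_H] = 262144 · p^{7} = 262144 · 78125/2097152 = 78125/8.
Numerically: E[X] ≈ 9.77e+03.

E[X] = 262144 · (5/8)^{7} = 78125/8 ≈ 9.77e+03.


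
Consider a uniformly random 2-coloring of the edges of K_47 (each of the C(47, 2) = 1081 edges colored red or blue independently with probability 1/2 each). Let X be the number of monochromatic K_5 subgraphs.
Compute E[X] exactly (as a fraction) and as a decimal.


Let X = Σ_S X_S over the C(47, 5) = 1533939 subsets S of size 5, where X_S = 1 if the K_5 on S is monochromatic.
For a fixed S, the K_5 on S has C(5, 2) = 10 edges. P[all 10 edges red] = (1/2)^10, and likewise for blue, so P[monochromatic] = 2·(1/2)^10 = 2^{1 − 10} = 1/512.
By linearity of expectation: E[X] = C(47, 5) · 2^{1 − 10} = 1533939 · 1/512 = 1533939/512.
Numerically: E[X] ≈ 2995.9746.

E[X] = C(47,5)·2^(1−C(5,2)) = 1533939/512 ≈ 2995.9746.


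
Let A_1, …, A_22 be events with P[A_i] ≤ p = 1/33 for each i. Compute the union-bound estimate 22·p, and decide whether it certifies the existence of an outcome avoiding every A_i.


Union bound: P[∪_{i=1}^{22} A_i] ≤ Σ_i P[A_i] ≤ 22·p = 22·(1/33) = 2/3.
Numerically: 2/3 ≈ 0.667.
Is 2/3 < 1? YES.
Since P[∪ A_i] ≤ 2/3 < 1, the complement has P[∩ A_i^c] ≥ 1 − 2/3 = 1/3 > 0, so some outcome avoids every A_i.

22·p = 2/3 ≈ 0.667; existence CERTIFIED by the union bound.


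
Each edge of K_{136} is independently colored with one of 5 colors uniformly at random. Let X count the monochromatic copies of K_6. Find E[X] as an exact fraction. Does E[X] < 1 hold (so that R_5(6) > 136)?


E[X] = C(136, 6) · 5^{1 − 15} = 7858539612 · 5^{−14} = 7858539612/6103515625.
As a reduced fraction: E[X] = 7858539612/6103515625 ≈ 1.2875.
Is E[X] < 1? NO.
Since E[X] ≥ 1, the first-moment bound is inconclusive at n = 136; it does NOT by itself certify R_5(6) > 136.

E[X] = 7858539612/6103515625 ≈ 1.2875; E[X] ≥ 1; first-moment method inconclusive here.


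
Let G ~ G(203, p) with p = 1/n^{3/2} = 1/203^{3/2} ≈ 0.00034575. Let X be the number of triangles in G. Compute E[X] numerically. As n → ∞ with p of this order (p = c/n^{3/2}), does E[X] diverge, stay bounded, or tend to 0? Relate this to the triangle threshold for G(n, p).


Number of potential triangles: C(203, 3) = 1373701.
Each occurs with probability p³ ≈ (0.00034575)³ ≈ 4.1330231e-11.
By linearity: E[X] = C(203, 3)·p³ ≈ 1373701 · 4.1330231e-11 ≈ 0.00006.
Since α = 3/2 > 1, p = c/n^{3/2} = o(1/n) is below the triangle threshold p ~ 1/n. Asymptotically E[X] ~ (c³/6)·n^{3(1−α)} = (1³/6)·n^{-1.5} → 0, so by Markov's inequality G has no triangles w.h.p.

E[X] ≈ 0.00006; in regime p = Θ(1/n^{3/2}) E[X] tends to 0 (below the triangle threshold p ~ 1/n).


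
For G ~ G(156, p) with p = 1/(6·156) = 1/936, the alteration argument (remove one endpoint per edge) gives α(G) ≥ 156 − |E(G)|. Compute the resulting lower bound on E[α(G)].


E[|E(G)|] = C(156, 2)·p = 12090 · (1/936) = 155/12.
E[α(G)] ≥ n − E[|E(G)|] = 156 − 155/12 = 1717/12.
Numerically: ≈ 143.083.
(This is only a lower bound; the true E[α(G)] may be larger.)

E[α(G)] ≥ 1717/12 ≈ 143.083.


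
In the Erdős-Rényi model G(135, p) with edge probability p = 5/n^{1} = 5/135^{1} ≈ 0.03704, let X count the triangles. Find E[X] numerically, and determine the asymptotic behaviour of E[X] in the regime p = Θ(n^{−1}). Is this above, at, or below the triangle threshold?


Number of potential triangles: C(135, 3) = 400995.
Each occurs with probability p³ ≈ (0.03704)³ ≈ 5.080526e-05.
By linearity: E[X] = C(135, 3)·p³ ≈ 400995 · 5.080526e-05 ≈ 20.3727.
Here α = 1, so p = 5/n is exactly at the triangle threshold p ~ 1/n. Asymptotically E[X] → c³/6 = 5³/6 = 125/6 ≈ 20.8333, a bounded constant. In this regime the triangle count is asymptotically Poisson(c³/6).

E[X] ≈ 20.3727; in regime p = Θ(1/n^{1}) E[X] stays bounded (at the triangle threshold p ~ 1/n).


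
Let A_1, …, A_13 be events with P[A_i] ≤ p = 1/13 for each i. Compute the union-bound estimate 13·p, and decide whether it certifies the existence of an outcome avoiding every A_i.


Union bound: P[∪_{i=1}^{13} A_i] ≤ Σ_i P[A_i] ≤ 13·p = 13·(1/13) = 1.
Numerically: 1 ≈ 1.0000.
Is 1 < 1? NO.
Since the bound 1 is ≥ 1, the union bound is uninformative here; it does NOT by itself certify existence.

13·p = 1 ≈ 1.0000; existence NOT certified by the union bound.


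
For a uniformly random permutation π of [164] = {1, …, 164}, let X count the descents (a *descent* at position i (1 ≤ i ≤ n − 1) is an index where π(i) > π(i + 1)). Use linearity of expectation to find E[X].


Write X = Σ X_I over i = 1, …, 163, with X_I the indicator of one descent.
There are 163 indicators.
For each fixed i, the pair (π(i), π(i+1)) is a uniformly random ordered pair of distinct values from {1, …, 164}; by symmetry P[π(i) > π(i+1)] = 1/2.
By linearity: E[X] = 163 · (1/2) = (164 − 1) · (1/2) = 163/2 ≈ 81.500.

E[X] = 163/2 = 81.500.


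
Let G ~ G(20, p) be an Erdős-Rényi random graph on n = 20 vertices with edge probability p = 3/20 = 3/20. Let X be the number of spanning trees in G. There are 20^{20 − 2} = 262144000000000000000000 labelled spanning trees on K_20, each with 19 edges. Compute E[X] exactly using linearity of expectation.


K_20 has 20^{20 − 2} = 262144000000000000000000 labelled spanning trees.
For each such spanning tree H, let X_H = 1 if all 19 edges of H are present in G. Then P[X_H = 1] = p^{19} = (3/20)^{19} = 1162261467/5242880000000000000000000.
Summing the indicators: E[X] = Σ_H E[X_H] = 262144000000000000000000 · p^{19} = 262144000000000000000000 · 1162261467/5242880000000000000000000 = 1162261467/20.
Numerically: E[X] ≈ 5.81131e+07.

E[X] = 262144000000000000000000 · (3/20)^{19} = 1162261467/20 ≈ 5.81131e+07.


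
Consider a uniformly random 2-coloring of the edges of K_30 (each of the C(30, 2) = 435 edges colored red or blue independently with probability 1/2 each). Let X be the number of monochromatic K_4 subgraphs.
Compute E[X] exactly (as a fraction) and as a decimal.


Let X = Σ_S X_S over the C(30, 4) = 27405 subsets S of size 4, where X_S = 1 if the K_4 on S is monochromatic.
For a fixed S, the K_4 on S has C(4, 2) = 6 edges. P[all 6 edges red] = (1/2)^6, and likewise for blue, so P[monochromatic] = 2·(1/2)^6 = 2^{1 − 6} = 1/32.
Summing: E[X] = C(30, 4) · 2^{1 − 6} = 27405 · 1/32 = 27405/32.
Numerically: E[X] ≈ 856.406250.

E[X] = C(30,4)·2^(1−C(4,2)) = 27405/32 ≈ 856.406250.


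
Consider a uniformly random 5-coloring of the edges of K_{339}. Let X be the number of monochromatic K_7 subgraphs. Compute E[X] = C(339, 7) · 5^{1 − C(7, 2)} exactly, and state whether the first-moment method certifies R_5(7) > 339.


E[X] = C(339, 7) · 5^{1 − 21} = 95915887062372 · 5^{−20} = 95915887062372/95367431640625.
As a reduced fraction: E[X] = 95915887062372/95367431640625 ≈ 1.005751.
Is E[X] < 1? NO.
Since E[X] ≥ 1, the first-moment bound is inconclusive at n = 339; it does NOT by itself certify R_5(7) > 339.

E[X] = 95915887062372/95367431640625 ≈ 1.005751; E[X] ≥ 1; first-moment method inconclusive here.


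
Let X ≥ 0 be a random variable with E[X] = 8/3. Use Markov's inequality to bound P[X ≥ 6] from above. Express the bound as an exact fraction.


μ = E[X] = 8/3, a = 6.
Markov: P[X ≥ 6] ≤ μ/a = (8/3)/6 = 4/9.
Numerically: ≈ 0.444.
(Since a = 6 > μ = 2.667, the bound 4/9 is < 1 and informative.)

P[X ≥ 6] ≤ 4/9 ≈ 0.444.


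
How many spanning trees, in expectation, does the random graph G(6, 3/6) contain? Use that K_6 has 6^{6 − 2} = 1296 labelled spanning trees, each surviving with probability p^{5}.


K_6 has 6^{6 − 2} = 1296 labelled spanning trees.
For each such spanning tree H, let X_H = 1 if all 5 edges of H are present in G. Then P[X_H = 1] = p^{5} = (1/2)^{5} = 1/32.
By linearity: E[X] = Σ_H E[X_H] = 1296 · p^{5} = 1296 · 1/32 = 81/2.
Numerically: E[X] ≈ 40.5.

E[X] = 1296 · (1/2)^{5} = 81/2 ≈ 40.5.


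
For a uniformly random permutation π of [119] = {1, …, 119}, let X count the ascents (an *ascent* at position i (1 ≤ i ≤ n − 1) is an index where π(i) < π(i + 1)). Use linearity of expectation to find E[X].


Write X = Σ X_I over i = 1, …, 118, with X_I the indicator of one ascent.
There are 118 indicators.
For each fixed i, the pair (π(i), π(i+1)) is a uniformly random ordered pair of distinct values from {1, …, 119}; by symmetry P[π(i) < π(i+1)] = 1/2.
By linearity: E[X] = 118 · (1/2) = (119 − 1) · (1/2) = 59 ≈ 59.00000.

E[X] = 59 = 59.00000.


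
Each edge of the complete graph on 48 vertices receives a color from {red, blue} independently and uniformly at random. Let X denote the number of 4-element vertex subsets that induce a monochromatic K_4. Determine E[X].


Let X = Σ_S X_S over the C(48, 4) = 194580 subsets S of size 4, where X_S = 1 if the K_4 on S is monochromatic.
For a fixed S, the K_4 on S has C(4, 2) = 6 edges. P[all 6 edges red] = (1/2)^6, and likewise for blue, so P[monochromatic] = 2·(1/2)^6 = 2^{1 − 6} = 1/32.
By linearity of expectation: E[X] = C(48, 4) · 2^{1 − 6} = 194580 · 1/32 = 48645/8.
Numerically: E[X] ≈ 6080.625.

E[X] = C(48,4)·2^(1−C(4,2)) = 48645/8 ≈ 6080.625.
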